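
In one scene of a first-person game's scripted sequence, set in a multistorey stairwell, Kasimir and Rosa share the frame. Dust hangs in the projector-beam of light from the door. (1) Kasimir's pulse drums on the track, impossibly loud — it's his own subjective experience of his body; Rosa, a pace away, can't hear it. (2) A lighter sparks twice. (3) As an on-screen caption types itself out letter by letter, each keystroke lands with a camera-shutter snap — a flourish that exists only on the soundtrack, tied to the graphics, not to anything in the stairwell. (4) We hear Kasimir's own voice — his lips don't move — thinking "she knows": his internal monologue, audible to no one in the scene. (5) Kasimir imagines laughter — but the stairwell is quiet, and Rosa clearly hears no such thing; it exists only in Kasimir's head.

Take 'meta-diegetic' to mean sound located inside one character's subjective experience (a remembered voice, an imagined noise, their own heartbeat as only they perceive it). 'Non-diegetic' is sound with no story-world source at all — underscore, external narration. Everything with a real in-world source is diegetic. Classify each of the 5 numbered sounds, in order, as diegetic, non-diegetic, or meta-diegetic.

meta-diegetic, diegetic, non-diegetic, meta-diegetic, meta-diegetic

Sound (1): point-of-audition from inside Kasimir's body; not a sound in the room, so meta-diegetic.
(2) is diegetic: an in-world source (a lighter); characters could hear it.
(3) is non-diegetic: it accompanies on-screen graphics, not anything inside the story world.
(4) is meta-diegetic: Kasimir's thought-voice: a private mental sound no other character can hear.
Sound (5): the sound is imagined by Kasimir; nothing in the story world is producing it and Rosa can't hear it, so meta-diegetic.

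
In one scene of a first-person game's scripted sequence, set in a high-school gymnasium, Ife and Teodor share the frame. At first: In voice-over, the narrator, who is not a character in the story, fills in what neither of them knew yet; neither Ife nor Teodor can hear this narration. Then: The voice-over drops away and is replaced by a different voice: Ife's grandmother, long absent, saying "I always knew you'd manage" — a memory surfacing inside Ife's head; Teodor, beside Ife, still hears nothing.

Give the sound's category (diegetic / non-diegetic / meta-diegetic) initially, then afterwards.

non-diegetic, meta-diegetic

Initially: the external narrator addresses only the audience — outside the story world → non-diegetic.
Afterwards: the replacement voice is a memory inside Ife's mind specifically → meta-diegetic.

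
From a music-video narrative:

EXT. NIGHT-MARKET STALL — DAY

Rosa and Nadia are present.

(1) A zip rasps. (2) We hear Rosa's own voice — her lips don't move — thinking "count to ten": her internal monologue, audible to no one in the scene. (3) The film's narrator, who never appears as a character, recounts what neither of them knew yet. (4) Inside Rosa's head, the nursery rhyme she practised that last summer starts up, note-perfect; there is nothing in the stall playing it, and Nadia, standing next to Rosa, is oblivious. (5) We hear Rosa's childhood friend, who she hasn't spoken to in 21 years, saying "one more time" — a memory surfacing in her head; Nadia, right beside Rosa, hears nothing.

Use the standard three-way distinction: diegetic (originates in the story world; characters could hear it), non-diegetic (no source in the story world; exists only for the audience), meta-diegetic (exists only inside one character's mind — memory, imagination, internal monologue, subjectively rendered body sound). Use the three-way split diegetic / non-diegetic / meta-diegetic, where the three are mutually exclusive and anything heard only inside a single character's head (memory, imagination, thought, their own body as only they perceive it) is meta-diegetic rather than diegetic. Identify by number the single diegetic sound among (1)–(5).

Sound (1): a zip is a real object/event in the scene's world, so diegetic.
Sound (2): it's Rosa's unspoken thought, heard only by the audience via her subjectivity, so meta-diegetic.
(3) external voice-over — not a character, not heard by anyone in the scene → non-diegetic.
(4) it lives in Rosa's subjectivity, not in the stall → meta-diegetic.
Sound (5): it's Rosa's recollection rendered as sound; the other character can't hear it, so meta-diegetic.
Only (1) is diegetic.

1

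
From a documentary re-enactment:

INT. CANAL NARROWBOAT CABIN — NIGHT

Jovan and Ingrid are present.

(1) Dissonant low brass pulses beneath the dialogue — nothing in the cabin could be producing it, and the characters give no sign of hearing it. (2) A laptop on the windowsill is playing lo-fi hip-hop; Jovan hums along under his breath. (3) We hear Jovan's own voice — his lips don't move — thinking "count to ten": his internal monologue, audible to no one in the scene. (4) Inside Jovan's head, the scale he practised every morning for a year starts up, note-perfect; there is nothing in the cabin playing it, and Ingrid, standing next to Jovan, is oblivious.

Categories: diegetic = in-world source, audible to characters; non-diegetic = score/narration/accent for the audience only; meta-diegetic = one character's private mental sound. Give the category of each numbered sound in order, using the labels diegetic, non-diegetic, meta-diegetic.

(1) is non-diegetic: it has no source in the story world and no character can hear it — it's underscore.
(2) the music comes from an on-screen device that Jovan responds to → diegetic.
(3) is meta-diegetic: internal monologue — inside Jovan's mind, not spoken into the scene.
Sound (4): remembered music, private to Jovan — Ingrid is oblivious because it isn't in the room, so meta-diegetic.

non-diegetic, diegetic, meta-diegetic, meta-diegetic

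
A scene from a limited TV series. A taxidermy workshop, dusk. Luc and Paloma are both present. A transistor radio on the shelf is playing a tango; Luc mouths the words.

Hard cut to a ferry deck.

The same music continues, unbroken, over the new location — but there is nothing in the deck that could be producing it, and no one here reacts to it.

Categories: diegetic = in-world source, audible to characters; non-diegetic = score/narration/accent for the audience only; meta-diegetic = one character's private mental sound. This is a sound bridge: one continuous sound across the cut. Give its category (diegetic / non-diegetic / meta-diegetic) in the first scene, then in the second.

Scene one: a transistor radio is an on-screen source and Luc reacts to it → diegetic.
Scene two: there is no source in the deck and no one hears it — it's now underscore → non-diegetic.

diegetic, non-diegetic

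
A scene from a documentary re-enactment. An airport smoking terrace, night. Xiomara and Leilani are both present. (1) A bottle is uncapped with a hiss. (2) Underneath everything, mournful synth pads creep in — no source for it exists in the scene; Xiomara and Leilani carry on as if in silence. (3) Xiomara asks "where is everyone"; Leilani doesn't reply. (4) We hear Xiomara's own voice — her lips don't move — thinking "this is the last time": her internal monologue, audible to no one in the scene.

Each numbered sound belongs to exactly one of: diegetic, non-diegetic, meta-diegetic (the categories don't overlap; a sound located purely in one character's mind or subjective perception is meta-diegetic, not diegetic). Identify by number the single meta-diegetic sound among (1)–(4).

4

Sound (1): a bottle is a real object/event in the scene's world, so diegetic.
(2) nothing in the terrace produces it and the characters don't hear it — pure soundtrack → non-diegetic.
(3) is diegetic: spoken by a character present in the story world.
(4) internal monologue — inside Xiomara's mind, not spoken into the scene → meta-diegetic.
Only (4) is meta-diegetic.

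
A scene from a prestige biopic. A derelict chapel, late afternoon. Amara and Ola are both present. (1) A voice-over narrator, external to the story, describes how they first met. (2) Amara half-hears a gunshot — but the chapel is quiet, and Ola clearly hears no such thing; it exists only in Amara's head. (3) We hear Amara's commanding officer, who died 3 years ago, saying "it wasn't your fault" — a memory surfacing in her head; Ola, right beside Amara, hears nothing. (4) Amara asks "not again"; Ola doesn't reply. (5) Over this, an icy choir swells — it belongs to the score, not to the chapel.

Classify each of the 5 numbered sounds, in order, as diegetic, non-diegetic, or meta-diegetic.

(1) is non-diegetic: commentary laid over the scene from outside the fiction.
Sound (2): subjective to Amara: the chapel is silent and Ola hears nothing, so meta-diegetic.
Sound (3): the voice is a memory playing only inside Amara's mind; Ola can't hear it, so meta-diegetic.
(4) on-screen dialogue — Amara speaks and Ola is there to hear → diegetic.
(5) score with no on-screen or off-screen source; it exists for the audience alone → non-diegetic.

non-diegetic, meta-diegetic, meta-diegetic, diegetic, non-diegetic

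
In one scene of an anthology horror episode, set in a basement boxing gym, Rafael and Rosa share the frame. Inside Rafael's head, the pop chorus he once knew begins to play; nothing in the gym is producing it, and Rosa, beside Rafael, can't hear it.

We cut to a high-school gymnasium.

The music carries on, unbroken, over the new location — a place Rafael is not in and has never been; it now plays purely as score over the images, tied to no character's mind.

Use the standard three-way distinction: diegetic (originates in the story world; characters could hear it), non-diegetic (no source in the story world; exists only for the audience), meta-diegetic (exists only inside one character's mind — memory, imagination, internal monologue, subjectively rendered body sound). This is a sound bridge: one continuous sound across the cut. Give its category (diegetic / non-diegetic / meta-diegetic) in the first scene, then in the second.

Scene one: the music exists only inside Rafael's mind; Rosa can't hear it → meta-diegetic.
Scene two: it's detached from Rafael entirely and plays over unrelated images with no in-world source — conventional underscore → non-diegetic.

meta-diegetic, non-diegetic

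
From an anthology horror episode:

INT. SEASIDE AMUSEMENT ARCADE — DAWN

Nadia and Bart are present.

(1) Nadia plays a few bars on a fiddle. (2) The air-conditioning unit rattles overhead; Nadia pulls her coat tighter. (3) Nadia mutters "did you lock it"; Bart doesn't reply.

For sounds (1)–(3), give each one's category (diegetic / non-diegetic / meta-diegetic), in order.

diegetic, diegetic, diegetic

(1) Nadia is producing the music live, in the story world → diegetic.
(2) ambient/room sound belonging to the story's physical space → diegetic.
(3) is diegetic: on-screen dialogue — Nadia speaks and Bart is there to hear.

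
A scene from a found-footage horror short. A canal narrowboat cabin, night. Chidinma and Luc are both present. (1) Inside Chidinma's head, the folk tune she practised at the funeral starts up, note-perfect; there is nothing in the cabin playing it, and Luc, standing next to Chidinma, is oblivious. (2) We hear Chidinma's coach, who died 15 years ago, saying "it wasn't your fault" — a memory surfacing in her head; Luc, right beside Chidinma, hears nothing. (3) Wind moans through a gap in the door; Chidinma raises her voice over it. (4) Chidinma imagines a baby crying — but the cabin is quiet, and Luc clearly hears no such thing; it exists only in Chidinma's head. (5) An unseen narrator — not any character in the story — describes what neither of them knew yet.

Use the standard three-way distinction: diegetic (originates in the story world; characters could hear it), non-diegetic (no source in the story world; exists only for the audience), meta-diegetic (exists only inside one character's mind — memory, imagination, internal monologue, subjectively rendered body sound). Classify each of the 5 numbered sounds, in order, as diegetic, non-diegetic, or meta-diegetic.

Sound (1): the music is a memory playing inside Chidinma's mind alone; no real-world source, Luc can't hear it, so meta-diegetic.
Sound (2): it's Chidinma's recollection rendered as sound; the other character can't hear it, so meta-diegetic.
Sound (3): it's the actual ambient sound of the location, so diegetic.
(4) is meta-diegetic: subjective to Chidinma: the cabin is silent and Luc hears nothing.
(5) the narrator exists outside the story world, addressing only the audience → non-diegetic.

meta-diegetic, meta-diegetic, diegetic, meta-diegetic, non-diegetic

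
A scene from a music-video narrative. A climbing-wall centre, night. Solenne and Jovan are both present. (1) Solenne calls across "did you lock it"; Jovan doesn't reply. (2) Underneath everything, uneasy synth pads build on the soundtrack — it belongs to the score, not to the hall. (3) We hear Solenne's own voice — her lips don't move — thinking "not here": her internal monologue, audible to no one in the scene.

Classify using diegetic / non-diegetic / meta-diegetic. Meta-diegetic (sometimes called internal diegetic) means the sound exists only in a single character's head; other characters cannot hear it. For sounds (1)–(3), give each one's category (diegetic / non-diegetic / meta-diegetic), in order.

diegetic, non-diegetic, meta-diegetic

(1) Solenne is a character speaking aloud in the scene → diegetic.
(2) is non-diegetic: it has no source in the story world and no character can hear it — it's underscore.
(3) is meta-diegetic: Solenne's thought-voice: a private mental sound no other character can hear.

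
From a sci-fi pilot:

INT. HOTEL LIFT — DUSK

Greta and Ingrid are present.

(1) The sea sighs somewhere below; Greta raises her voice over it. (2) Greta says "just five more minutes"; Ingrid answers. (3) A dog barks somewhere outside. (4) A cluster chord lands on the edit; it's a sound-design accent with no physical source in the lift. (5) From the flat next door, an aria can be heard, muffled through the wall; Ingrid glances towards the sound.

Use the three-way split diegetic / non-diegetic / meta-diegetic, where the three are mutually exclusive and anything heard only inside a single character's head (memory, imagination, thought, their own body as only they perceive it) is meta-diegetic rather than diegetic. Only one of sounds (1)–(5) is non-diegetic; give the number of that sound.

(1) is diegetic: the sea is part of the location's real environment.
(2) is diegetic: Greta is a character speaking aloud in the scene.
Sound (3): a dog is a real object/event in the scene's world, so diegetic.
(4) nothing in the scene produces it; it's an accent added for the audience → non-diegetic.
(5) is diegetic: it's coming from the flat next door — a location within the story world — and Ingrid reacts.
Only (4) is non-diegetic.

4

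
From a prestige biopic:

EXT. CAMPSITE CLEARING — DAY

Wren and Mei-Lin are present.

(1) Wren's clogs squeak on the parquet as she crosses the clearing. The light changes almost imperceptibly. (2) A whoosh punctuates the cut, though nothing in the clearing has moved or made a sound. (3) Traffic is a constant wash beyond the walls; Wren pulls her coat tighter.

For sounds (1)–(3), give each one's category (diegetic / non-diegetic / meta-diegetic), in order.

(1) is diegetic: a character's body making contact with the set — an in-world sound.
Sound (2): nothing in the scene produces it; it's an accent added for the audience, so non-diegetic.
(3) is diegetic: traffic is part of the location's real environment.

diegetic, non-diegetic, diegetic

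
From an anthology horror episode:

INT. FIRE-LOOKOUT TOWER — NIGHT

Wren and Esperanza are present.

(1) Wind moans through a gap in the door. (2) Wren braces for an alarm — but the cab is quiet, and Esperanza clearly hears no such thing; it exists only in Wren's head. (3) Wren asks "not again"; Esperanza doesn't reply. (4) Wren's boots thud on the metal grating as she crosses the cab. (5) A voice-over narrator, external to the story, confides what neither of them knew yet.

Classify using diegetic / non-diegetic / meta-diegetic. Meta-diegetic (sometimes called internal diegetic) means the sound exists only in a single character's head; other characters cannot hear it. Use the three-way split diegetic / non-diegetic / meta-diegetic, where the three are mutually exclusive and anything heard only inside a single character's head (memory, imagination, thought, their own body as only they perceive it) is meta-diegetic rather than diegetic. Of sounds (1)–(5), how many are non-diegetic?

1

Sound (1): it's the actual ambient sound of the location, so diegetic.
(2) subjective to Wren: the cab is silent and Esperanza hears nothing → meta-diegetic.
Sound (3): on-screen dialogue — Wren speaks and Esperanza is there to hear, so diegetic.
(4) Wren's footsteps are produced in the story world → diegetic.
Sound (5): external voice-over — not a character, not heard by anyone in the scene, so non-diegetic.
Non-diegetic: (5) — that's 1.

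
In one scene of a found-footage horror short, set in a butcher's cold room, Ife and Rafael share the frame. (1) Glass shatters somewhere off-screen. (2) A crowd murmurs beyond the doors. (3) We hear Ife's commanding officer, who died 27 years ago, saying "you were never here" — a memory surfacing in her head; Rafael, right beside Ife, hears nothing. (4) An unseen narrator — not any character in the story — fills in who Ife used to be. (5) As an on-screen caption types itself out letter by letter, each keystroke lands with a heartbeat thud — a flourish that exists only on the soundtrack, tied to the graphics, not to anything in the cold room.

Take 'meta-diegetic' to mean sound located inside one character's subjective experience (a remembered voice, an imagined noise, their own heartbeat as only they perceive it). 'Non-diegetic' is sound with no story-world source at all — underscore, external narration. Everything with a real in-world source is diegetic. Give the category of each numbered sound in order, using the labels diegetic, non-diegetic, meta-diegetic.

(1) is diegetic: the sound comes from glass physically present in the location.
Sound (2): a crowd is part of the location's real environment, so diegetic.
(3) is meta-diegetic: it's Ife's recollection rendered as sound; the other character can't hear it.
(4) is non-diegetic: the narrator exists outside the story world, addressing only the audience.
(5) is non-diegetic: it accompanies on-screen graphics, not anything inside the story world.

diegetic, diegetic, meta-diegetic, non-diegetic, non-diegetic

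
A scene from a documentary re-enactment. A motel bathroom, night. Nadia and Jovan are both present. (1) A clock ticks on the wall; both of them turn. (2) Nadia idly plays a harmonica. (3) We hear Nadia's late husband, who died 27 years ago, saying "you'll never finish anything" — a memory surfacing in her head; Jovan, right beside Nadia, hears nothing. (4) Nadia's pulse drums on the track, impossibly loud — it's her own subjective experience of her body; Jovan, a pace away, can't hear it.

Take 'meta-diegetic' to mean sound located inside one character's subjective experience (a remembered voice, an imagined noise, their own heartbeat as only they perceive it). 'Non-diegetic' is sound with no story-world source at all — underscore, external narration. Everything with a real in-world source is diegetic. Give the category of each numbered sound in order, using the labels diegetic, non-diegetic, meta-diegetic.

diegetic, diegetic, meta-diegetic, meta-diegetic

(1) is diegetic: an in-world source (a clock); characters could hear it.
(2) Nadia is producing the music live, in the story world → diegetic.
(3) is meta-diegetic: a remembered line, private to Nadia — not present in the room, not audible to Jovan.
Sound (4): it's Nadia's internal bodily sensation rendered as sound; only Nadia 'hears' it, so meta-diegetic.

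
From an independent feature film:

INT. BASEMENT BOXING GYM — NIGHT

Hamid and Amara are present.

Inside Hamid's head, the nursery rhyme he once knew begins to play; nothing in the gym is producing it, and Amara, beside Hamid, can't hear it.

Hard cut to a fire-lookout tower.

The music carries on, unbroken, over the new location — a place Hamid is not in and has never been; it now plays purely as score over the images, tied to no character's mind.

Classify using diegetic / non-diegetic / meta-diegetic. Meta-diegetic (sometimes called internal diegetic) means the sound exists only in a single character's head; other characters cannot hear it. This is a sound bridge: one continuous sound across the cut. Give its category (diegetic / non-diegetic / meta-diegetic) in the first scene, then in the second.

meta-diegetic, non-diegetic

Scene one: the music exists only inside Hamid's mind; Amara can't hear it → meta-diegetic.
Scene two: it's detached from Hamid entirely and plays over unrelated images with no in-world source — conventional underscore → non-diegetic.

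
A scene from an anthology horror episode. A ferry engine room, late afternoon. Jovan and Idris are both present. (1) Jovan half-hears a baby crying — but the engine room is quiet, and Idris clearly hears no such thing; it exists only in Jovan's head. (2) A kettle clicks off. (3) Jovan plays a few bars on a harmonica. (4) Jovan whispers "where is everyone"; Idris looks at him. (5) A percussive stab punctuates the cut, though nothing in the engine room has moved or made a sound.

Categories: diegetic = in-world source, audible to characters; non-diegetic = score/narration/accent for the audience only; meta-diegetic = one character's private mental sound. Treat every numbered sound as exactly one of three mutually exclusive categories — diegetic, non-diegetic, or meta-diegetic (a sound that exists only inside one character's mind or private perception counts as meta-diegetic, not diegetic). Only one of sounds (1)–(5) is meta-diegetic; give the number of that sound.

1

(1) Jovan alone 'hears' it — an imagined sound, not present in the space → meta-diegetic.
(2) the sound comes from a kettle physically present in the location → diegetic.
Sound (3): the instrument and the performer are both in the scene, so diegetic.
Sound (4): spoken by a character present in the story world, so diegetic.
(5) it's a sound-design accent with no in-world source; no one in the scene can hear it → non-diegetic.
Only (1) is meta-diegetic.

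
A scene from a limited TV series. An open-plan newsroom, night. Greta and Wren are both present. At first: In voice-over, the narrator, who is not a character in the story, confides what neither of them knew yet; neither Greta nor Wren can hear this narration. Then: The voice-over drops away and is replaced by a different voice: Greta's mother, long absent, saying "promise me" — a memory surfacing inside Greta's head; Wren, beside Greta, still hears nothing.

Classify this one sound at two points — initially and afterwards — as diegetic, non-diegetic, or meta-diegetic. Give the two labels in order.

non-diegetic, meta-diegetic

Initially: the external narrator addresses only the audience — outside the story world → non-diegetic.
Afterwards: the replacement voice is a memory inside Greta's mind specifically → meta-diegetic.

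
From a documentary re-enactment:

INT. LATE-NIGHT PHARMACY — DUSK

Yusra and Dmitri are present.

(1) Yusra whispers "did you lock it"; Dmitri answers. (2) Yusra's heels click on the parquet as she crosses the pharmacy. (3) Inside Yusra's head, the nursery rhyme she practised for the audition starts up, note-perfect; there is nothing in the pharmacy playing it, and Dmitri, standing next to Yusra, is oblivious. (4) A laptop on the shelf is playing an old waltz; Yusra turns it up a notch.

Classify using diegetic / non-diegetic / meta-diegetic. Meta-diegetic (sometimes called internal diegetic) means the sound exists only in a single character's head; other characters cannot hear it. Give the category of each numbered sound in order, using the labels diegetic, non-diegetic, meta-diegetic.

(1) spoken by a character present in the story world → diegetic.
Sound (2): a character's body making contact with the set — an in-world sound, so diegetic.
Sound (3): remembered music, private to Yusra — Dmitri is oblivious because it isn't in the room, so meta-diegetic.
Sound (4): the music comes from an on-screen device that Yusra responds to, so diegetic.

diegetic, diegetic, meta-diegetic, diegetic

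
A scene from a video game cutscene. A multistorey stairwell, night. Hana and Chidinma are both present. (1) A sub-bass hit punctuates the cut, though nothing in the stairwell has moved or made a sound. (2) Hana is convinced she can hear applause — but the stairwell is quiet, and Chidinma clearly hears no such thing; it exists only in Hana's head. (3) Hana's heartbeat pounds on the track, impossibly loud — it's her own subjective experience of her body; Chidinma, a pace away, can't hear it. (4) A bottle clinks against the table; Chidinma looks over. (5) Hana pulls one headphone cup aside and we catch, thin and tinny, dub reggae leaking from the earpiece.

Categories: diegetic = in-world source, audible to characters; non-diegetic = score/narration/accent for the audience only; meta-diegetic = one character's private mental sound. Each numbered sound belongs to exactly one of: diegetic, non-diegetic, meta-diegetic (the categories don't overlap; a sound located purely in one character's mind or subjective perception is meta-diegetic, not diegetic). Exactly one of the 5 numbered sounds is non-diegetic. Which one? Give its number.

1

Sound (1): nothing in the scene produces it; it's an accent added for the audience, so non-diegetic.
(2) Hana alone 'hears' it — an imagined sound, not present in the space → meta-diegetic.
(3) it's Hana's internal bodily sensation rendered as sound; only Hana 'hears' it → meta-diegetic.
(4) is diegetic: the sound comes from a bottle physically present in the location.
(5) the earpiece is a real device on Hana's head — source music → diegetic.
Only (1) is non-diegetic.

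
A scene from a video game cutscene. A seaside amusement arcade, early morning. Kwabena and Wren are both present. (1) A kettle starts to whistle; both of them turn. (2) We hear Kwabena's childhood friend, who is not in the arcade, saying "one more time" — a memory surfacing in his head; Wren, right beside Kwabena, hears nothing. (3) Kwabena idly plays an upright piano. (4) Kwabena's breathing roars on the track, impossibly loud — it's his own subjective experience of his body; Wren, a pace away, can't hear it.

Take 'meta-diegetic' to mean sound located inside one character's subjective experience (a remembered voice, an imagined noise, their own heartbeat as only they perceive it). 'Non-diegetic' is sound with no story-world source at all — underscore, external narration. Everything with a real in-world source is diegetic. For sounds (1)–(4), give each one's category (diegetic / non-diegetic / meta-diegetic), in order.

(1) is diegetic: the sound comes from a kettle physically present in the location.
(2) is meta-diegetic: it's Kwabena's recollection rendered as sound; the other character can't hear it.
Sound (3): the instrument and the performer are both in the scene, so diegetic.
(4) is meta-diegetic: it's Kwabena's internal bodily sensation rendered as sound; only Kwabena 'hears' it.

diegetic, meta-diegetic, diegetic, meta-diegetic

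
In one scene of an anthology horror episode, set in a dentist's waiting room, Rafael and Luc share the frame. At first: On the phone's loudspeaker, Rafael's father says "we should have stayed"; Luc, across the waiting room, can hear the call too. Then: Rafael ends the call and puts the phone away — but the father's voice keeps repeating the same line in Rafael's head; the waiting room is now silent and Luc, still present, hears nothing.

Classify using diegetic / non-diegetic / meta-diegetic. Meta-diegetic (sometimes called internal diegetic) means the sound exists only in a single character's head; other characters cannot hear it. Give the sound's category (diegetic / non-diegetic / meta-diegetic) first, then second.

First: the loudspeaker is an in-world source; both Rafael and Luc hear the call → diegetic.
Second: with the phone off, the voice continues only as Rafael's private mental replay — Luc can't hear it → meta-diegetic.

diegetic, meta-diegetic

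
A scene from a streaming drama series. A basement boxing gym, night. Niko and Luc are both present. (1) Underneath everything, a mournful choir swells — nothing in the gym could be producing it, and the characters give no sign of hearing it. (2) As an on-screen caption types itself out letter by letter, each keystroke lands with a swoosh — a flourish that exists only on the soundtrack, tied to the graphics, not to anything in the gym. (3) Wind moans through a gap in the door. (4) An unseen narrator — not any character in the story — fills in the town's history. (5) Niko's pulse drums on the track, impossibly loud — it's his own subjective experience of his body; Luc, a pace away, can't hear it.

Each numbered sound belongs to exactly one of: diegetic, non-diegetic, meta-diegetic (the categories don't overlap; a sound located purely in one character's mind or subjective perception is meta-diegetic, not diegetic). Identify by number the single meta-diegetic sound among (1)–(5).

5

(1) it has no source in the story world and no character can hear it — it's underscore → non-diegetic.
(2) it accompanies on-screen graphics, not anything inside the story world → non-diegetic.
Sound (3): wind is part of the location's real environment, so diegetic.
(4) commentary laid over the scene from outside the fiction → non-diegetic.
(5) is meta-diegetic: a subjective body sound — Niko's private perception, inaudible to Luc.
Only (5) is meta-diegetic.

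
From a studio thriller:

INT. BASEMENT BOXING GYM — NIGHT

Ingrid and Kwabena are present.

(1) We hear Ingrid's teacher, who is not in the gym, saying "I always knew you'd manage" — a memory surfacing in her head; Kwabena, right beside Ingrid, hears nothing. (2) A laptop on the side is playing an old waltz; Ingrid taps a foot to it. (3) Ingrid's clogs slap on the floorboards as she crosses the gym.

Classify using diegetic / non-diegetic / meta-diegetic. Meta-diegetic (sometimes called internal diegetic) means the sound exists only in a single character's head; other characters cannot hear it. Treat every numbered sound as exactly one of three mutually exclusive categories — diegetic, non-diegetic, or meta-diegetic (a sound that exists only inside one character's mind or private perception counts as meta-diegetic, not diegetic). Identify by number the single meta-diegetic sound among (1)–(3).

1

Sound (1): it's Ingrid's recollection rendered as sound; the other character can't hear it, so meta-diegetic.
(2) is diegetic: source music from a laptop, which exists in the story world.
Sound (3): a character's body making contact with the set — an in-world sound, so diegetic.
Only (1) is meta-diegetic.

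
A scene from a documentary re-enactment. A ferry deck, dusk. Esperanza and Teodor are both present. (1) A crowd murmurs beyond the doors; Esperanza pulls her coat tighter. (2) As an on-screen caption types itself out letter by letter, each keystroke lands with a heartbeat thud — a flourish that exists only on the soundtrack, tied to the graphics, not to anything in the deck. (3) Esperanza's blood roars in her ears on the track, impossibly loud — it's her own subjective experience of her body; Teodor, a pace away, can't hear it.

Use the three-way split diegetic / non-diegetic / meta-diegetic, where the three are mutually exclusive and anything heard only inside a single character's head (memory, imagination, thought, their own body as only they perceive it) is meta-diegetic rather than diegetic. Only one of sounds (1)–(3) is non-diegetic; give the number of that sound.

Sound (1): a crowd is part of the location's real environment, so diegetic.
(2) is non-diegetic: it accompanies on-screen graphics, not anything inside the story world.
(3) a subjective body sound — Esperanza's private perception, inaudible to Teodor → meta-diegetic.
Only (2) is non-diegetic.

2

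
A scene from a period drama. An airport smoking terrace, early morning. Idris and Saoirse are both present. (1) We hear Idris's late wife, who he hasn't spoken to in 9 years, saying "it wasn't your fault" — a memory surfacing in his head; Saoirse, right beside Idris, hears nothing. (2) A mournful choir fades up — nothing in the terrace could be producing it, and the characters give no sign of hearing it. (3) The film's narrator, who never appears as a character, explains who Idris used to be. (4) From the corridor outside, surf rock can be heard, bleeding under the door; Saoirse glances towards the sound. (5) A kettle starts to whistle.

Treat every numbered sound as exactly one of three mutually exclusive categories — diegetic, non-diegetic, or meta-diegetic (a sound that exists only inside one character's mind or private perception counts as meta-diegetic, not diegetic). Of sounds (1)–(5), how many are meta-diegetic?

1

(1) is meta-diegetic: a remembered line, private to Idris — not present in the room, not audible to Saoirse.
Sound (2): score with no on-screen or off-screen source; it exists for the audience alone, so non-diegetic.
(3) commentary laid over the scene from outside the fiction → non-diegetic.
(4) is diegetic: it's coming from the corridor outside — a location within the story world — and Saoirse reacts.
Sound (5): an in-world source (a kettle); characters could hear it, so diegetic.
So 1 of the 5 is meta-diegetic: (1).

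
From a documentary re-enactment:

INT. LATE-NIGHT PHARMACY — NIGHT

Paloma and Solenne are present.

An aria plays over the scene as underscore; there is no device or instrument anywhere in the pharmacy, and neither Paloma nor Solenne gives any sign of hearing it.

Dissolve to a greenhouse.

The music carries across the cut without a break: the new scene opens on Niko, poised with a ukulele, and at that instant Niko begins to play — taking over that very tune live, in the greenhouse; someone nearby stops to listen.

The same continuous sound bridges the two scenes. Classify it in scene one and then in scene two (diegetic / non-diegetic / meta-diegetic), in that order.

Scene one: there's no in-world source anywhere and no character hears it — underscore for the audience only → non-diegetic.
Scene two: from the moment Niko starts playing, the tune is being performed on a ukulele inside the story world and another character hears it → diegetic.

non-diegetic, diegetic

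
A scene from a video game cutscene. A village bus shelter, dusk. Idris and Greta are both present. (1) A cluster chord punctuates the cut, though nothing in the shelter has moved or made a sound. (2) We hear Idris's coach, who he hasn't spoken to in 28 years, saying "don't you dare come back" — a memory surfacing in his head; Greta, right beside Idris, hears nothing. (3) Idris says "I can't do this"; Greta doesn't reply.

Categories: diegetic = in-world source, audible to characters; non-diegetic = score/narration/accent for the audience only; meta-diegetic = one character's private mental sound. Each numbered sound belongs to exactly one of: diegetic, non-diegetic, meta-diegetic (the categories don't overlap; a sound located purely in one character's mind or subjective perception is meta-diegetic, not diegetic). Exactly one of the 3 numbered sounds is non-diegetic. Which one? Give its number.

(1) nothing in the scene produces it; it's an accent added for the audience → non-diegetic.
Sound (2): the voice is a memory playing only inside Idris's mind; Greta can't hear it, so meta-diegetic.
Sound (3): spoken by a character present in the story world, so diegetic.
Only (1) is non-diegetic.

1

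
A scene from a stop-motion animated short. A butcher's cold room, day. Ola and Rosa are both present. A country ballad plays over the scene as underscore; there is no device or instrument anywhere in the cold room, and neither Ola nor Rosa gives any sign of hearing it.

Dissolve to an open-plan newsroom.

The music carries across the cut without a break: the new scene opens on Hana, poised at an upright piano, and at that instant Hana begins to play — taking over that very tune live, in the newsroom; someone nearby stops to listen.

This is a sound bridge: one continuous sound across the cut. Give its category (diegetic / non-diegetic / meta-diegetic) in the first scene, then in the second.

non-diegetic, diegetic

Scene one: there's no in-world source anywhere and no character hears it — underscore for the audience only → non-diegetic.
Scene two: from the moment Hana starts playing, the tune is being performed on an upright piano inside the story world and another character hears it → diegetic.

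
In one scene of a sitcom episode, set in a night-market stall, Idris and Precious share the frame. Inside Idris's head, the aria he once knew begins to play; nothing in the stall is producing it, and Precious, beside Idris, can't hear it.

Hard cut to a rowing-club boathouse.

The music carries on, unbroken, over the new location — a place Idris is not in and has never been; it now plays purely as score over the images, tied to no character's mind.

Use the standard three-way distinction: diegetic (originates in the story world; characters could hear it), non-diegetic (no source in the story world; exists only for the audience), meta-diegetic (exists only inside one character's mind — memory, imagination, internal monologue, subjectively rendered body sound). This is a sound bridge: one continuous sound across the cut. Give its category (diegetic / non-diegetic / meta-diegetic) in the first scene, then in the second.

Scene one: the music exists only inside Idris's mind; Precious can't hear it → meta-diegetic.
Scene two: it's detached from Idris entirely and plays over unrelated images with no in-world source — conventional underscore → non-diegetic.

meta-diegetic, non-diegetic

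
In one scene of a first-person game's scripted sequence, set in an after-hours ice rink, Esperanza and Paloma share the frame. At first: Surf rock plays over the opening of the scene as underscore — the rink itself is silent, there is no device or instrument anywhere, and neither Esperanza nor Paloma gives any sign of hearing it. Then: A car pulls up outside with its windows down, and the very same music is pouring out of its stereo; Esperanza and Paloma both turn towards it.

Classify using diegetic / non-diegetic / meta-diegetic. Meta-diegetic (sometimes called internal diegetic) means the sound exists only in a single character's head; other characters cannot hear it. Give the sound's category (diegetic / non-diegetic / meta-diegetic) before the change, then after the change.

non-diegetic, diegetic

Before the change: no in-world source exists and no character can hear it — underscore → non-diegetic.
After the change: the car stereo is now a real source in the story world and the characters hear it → diegetic.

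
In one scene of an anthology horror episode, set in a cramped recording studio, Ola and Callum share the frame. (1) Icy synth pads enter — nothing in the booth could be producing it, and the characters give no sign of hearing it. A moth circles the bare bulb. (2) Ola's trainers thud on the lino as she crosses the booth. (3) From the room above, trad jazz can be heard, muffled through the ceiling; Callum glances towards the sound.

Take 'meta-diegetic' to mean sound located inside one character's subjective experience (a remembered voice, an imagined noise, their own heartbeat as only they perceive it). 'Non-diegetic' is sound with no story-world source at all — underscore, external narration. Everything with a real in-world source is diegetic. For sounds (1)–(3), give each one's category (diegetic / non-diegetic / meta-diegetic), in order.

non-diegetic, diegetic, diegetic

Sound (1): score with no on-screen or off-screen source; it exists for the audience alone, so non-diegetic.
Sound (2): Ola's footsteps are produced in the story world, so diegetic.
(3) is diegetic: off-screen diegetic: the source is out of frame but still in the story's space.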